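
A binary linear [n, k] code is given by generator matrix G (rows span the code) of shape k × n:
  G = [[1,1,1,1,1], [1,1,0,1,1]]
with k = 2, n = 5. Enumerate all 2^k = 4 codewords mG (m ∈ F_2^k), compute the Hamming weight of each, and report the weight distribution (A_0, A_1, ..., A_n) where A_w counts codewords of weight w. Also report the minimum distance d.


Weight distribution: A_0 = 1, A_1 = 1, A_4 = 1, A_5 = 1. Minimum distance d = 1.

Enumerate all 2^2 = 4 messages m ∈ F_2^2.
For each, compute codeword c = mG in F_2^5, then tally its weight.
  m = 00 → c = 00000, weight = 0.
  m = 10 → c = 11111, weight = 5.
  m = 01 → c = 11011, weight = 4.
  m = 11 → c = 00100, weight = 1.
Tally weights:
  weight 0: 1 codewords.
  weight 1: 1 codewords.
  weight 4: 1 codewords.
  weight 5: 1 codewords.
Minimum distance d = smallest w > 0 with A_w > 0 = 1.
Sanity: Σ A_w = 4 = 2^2 = 4 ✓.


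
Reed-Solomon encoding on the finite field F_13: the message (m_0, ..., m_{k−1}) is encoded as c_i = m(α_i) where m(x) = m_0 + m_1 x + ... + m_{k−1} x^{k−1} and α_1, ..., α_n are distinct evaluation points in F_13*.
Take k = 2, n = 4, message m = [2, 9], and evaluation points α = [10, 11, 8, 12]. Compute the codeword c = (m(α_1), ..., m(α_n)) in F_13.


c = [1, 10, 9, 6]

Message polynomial: m(x) = 2 + 9·x (mod 13).
For each evaluation point α_i, compute m(α_i) mod 13:
  α_1 = 10: Horner steps 9 → 1, so m(10) = 1.
  α_2 = 11: Horner steps 9 → 10, so m(11) = 10.
  α_3 = 8: Horner steps 9 → 9, so m(8) = 9.
  α_4 = 12: Horner steps 9 → 6, so m(12) = 6.
Codeword c = [1, 10, 9, 6] ∈ F_13^4.


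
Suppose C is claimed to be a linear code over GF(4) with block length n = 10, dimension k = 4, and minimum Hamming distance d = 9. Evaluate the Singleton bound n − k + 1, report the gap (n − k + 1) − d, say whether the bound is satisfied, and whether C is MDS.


Singleton RHS = n − k + 1 = 7, slack = -2, bound violated (no such code; not MDS).

Singleton bound: d ≤ n − k + 1.
Here n = 10, k = 4, so n − k + 1 = 7.
Given d = 9, check d ≤ 7: NO.
Slack = (n − k + 1) − d = -2.
The slack is negative: d = 9 exceeds n − k + 1 = 7 by 2, so the Singleton bound is violated and no linear [10, 4, 9]_4 code can exist. In particular it is not MDS (MDS requires d = n − k + 1 exactly).
Description: the claimed parameters are [10, 4, 9]_4; such a code would be impossible (violates the Singleton bound).


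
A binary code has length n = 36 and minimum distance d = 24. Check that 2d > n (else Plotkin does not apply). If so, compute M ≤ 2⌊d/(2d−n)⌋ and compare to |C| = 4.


Plotkin bound M ≤ 4; given |C| = 4 ≤ bound (satisfied).

Check applicability: 2d = 48, n = 36.
2d − n = 12 > 0, so Plotkin applies.
Compute d/(2d−n) = 24/12 ≈ 2.0000.
⌊d/(2d−n)⌋ = 2.
Plotkin bound: M ≤ 2·2 = 4.
Given |C| = 4, check: satisfied.
This |C| is at the Plotkin bound.


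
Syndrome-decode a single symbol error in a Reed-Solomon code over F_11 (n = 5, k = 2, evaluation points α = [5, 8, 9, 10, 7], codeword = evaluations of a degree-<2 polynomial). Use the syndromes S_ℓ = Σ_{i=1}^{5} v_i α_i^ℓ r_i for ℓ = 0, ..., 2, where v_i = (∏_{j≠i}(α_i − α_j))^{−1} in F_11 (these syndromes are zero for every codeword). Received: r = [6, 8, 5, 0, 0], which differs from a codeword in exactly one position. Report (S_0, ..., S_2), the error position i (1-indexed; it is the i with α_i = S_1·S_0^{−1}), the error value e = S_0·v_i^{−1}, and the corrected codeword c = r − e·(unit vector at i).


S = (8, 3, 8), error at position 4, error magnitude e = 9, c = [6, 8, 5, 2, 0].

Step 1: column multipliers v_i = (∏_{j≠i}(α_i − α_j))^{−1} mod 11.
  i = 1 (α = 5): (5−8)(5−9)(5−10)(5−7) = (−3)·(−4)·(−5)·(−2) = 120 ≡ 10, so v_1 = 10^{−1} = 10 (mod 11).
  i = 2 (α = 8): (8−5)(8−9)(8−10)(8−7) = 3·(−1)·(−2)·1 = 6 ≡ 6, so v_2 = 6^{−1} = 2 (mod 11).
  i = 3 (α = 9): (9−5)(9−8)(9−10)(9−7) = 4·1·(−1)·2 = −8 ≡ 3, so v_3 = 3^{−1} = 4 (mod 11).
  i = 4 (α = 10): (10−5)(10−8)(10−9)(10−7) = 5·2·1·3 = 30 ≡ 8, so v_4 = 8^{−1} = 7 (mod 11).
  i = 5 (α = 7): (7−5)(7−8)(7−9)(7−10) = 2·(−1)·(−2)·(−3) = −12 ≡ 10, so v_5 = 10^{−1} = 10 (mod 11).
  v = [10, 2, 4, 7, 10].
Step 2: syndromes of r = [6, 8, 5, 0, 0] (all sums mod 11).
  S_0 = Σ v_i r_i = 10·6 + 2·8 + 4·5 + 7·0 + 10·0 = 96 ≡ 8.
  S_1 = Σ v_i α_i r_i = 10·5·6 + 2·8·8 + 4·9·5 + 7·10·0 + 10·7·0 = 608 ≡ 3.
  α_i^2 mod 11 = [3, 9, 4, 1, 5].
  S_2 = Σ v_i α_i^2 r_i = 10·3·6 + 2·9·8 + 4·4·5 + 7·1·0 + 10·5·0 = 404 ≡ 8.
  S = (8, 3, 8) ≠ 0, so r is not a codeword (an error is present).
Step 3: locate the error. For a single error e at position i, S_ℓ = v_i·e·α_i^ℓ, so α_err = S_1/S_0.
  S_0^{−1} = 8^{−1} = 7 (mod 11), so α_err = 3·7 = 21 ≡ 10 = α_4. Error position i = 4.
  Consistency check: S_2/S_1 = 8·4 = 32 ≡ 10 = α_err ✓ (single-error assumption holds).
Step 4: error magnitude e = S_0/v_4 = S_0·∏_{j≠4}(α_4 − α_j) = 8·8 = 64 ≡ 9 (mod 11).
Step 5: correct position 4: c_4 = r_4 − e = 0 − 9 ≡ 2 (mod 11). Hence c = [6, 8, 5, 2, 0].
  Check: interpolating c through the α_i gives m(x) = 10 + 8·x (degree < 2) with m(α_i) = c_i for every i, so c is indeed a codeword.


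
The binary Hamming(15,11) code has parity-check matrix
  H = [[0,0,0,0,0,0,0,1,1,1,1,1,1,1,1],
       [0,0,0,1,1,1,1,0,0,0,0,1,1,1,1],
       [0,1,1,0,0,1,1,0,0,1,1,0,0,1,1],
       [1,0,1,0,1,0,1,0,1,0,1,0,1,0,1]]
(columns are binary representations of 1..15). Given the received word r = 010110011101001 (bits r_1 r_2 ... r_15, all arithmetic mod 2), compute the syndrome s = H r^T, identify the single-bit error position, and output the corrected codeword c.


s = (1, 0, 1, 1)^T, error position = 11, corrected codeword c = 010110011111001

Compute s = H r^T mod 2 one row at a time:
  s_1 = 1 + 1 + 1 + 0 + 1 + 0 + 0 + 1 = 5 ≡ 1 (mod 2).
  s_2 = 1 + 1 + 0 + 0 + 1 + 0 + 0 + 1 = 4 ≡ 0 (mod 2).
  s_3 = 1 + 0 + 0 + 0 + 1 + 0 + 0 + 1 = 3 ≡ 1 (mod 2).
  s_4 = 0 + 0 + 1 + 0 + 1 + 0 + 0 + 1 = 3 ≡ 1 (mod 2).
s = (1, 0, 1, 1)^T — this equals column 11 of H (binary 1011), so error is at position 11.
Correct: flip bit 11 of r = 010110011101001 to get c = 010110011111001.


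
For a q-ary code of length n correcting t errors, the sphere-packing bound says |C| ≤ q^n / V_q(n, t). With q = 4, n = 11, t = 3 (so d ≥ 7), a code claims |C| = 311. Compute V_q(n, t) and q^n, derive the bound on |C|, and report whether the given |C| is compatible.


V_q(n, t) = 4984, q^n = 4194304, Hamming bound = 841, |C| = 311 ≤ bound (satisfied).

Step 1: Compute V_q(n, t) = Σ_{j=0}^3 C(n, j) (q−1)^j.
  j = 0: C(11,0)·(3)^0 = 1·1 = 1.
  j = 1: C(11,1)·(3)^1 = 11·3 = 33.
  j = 2: C(11,2)·(3)^2 = 55·9 = 495.
  j = 3: C(11,3)·(3)^3 = 165·27 = 4455.
  V_q(n, t) = 1 + 33 + 495 + 4455 = 4984.
Step 2: q^n = 4^11 = 4194304.
Step 3: Hamming bound ⌊q^n / V_q(n,t)⌋ = ⌊4194304/4984⌋ = 841.
Step 4: Compare |C| = 311 to 841: satisfied.
The claimed |C| lies below the Hamming bound.


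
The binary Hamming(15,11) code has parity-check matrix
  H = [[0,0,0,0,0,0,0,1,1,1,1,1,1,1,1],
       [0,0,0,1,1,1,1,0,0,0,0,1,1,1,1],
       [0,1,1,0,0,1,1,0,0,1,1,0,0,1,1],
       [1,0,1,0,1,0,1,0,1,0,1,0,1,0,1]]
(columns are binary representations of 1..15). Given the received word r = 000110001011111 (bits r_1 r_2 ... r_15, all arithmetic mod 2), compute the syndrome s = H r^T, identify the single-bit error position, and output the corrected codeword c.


s = (0, 0, 1, 1)^T, error position = 3, corrected codeword c = 001110001011111

Compute s = H r^T mod 2 one row at a time:
  s_1 = 0 + 1 + 0 + 1 + 1 + 1 + 1 + 1 = 6 ≡ 0 (mod 2).
  s_2 = 1 + 1 + 0 + 0 + 1 + 1 + 1 + 1 = 6 ≡ 0 (mod 2).
  s_3 = 0 + 0 + 0 + 0 + 0 + 1 + 1 + 1 = 3 ≡ 1 (mod 2).
  s_4 = 0 + 0 + 1 + 0 + 1 + 1 + 1 + 1 = 5 ≡ 1 (mod 2).
s = (0, 0, 1, 1)^T — this equals column 3 of H (binary 0011), so error is at position 3.
Correct: flip bit 3 of r = 000110001011111 to get c = 001110001011111.


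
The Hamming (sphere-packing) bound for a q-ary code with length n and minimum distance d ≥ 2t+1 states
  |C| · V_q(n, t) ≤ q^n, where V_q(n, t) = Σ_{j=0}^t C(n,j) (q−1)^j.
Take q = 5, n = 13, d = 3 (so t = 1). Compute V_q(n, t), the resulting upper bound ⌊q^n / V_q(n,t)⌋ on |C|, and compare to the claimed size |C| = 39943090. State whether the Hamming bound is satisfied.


V_q(n, t) = 53, q^n = 1220703125, Hamming bound = 23032134, |C| = 39943090 > bound (violated).

Step 1: Compute V_q(n, t) = Σ_{j=0}^1 C(n, j) (q−1)^j.
  j = 0: C(13,0)·(4)^0 = 1·1 = 1.
  j = 1: C(13,1)·(4)^1 = 13·4 = 52.
  V_q(n, t) = 1 + 52 = 53.
Step 2: q^n = 5^13 = 1220703125.
Step 3: Hamming bound ⌊q^n / V_q(n,t)⌋ = ⌊1220703125/53⌋ = 23032134.
Step 4: Compare |C| = 39943090 to 23032134: violated.
The claimed |C| lies above the Hamming bound, so no 5-ary code of length 13 with d ≥ 3 can have 39943090 codewords.


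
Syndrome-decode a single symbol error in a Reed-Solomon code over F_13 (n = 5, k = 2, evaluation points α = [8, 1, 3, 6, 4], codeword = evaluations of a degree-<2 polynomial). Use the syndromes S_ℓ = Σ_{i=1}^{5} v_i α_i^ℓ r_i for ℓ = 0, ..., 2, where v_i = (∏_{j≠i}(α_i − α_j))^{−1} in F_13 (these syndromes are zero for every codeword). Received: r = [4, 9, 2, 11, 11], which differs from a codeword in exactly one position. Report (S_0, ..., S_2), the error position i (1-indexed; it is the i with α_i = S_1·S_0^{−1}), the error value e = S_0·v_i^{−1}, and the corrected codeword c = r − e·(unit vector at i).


S = (10, 1, 4), error at position 5, error magnitude e = 6, c = [4, 9, 2, 11, 5].

Step 1: column multipliers v_i = (∏_{j≠i}(α_i − α_j))^{−1} mod 13.
  i = 1 (α = 8): (8−1)(8−3)(8−6)(8−4) = 7·5·2·4 = 280 ≡ 7, so v_1 = 7^{−1} = 2 (mod 13).
  i = 2 (α = 1): (1−8)(1−3)(1−6)(1−4) = (−7)·(−2)·(−5)·(−3) = 210 ≡ 2, so v_2 = 2^{−1} = 7 (mod 13).
  i = 3 (α = 3): (3−8)(3−1)(3−6)(3−4) = (−5)·2·(−3)·(−1) = −30 ≡ 9, so v_3 = 9^{−1} = 3 (mod 13).
  i = 4 (α = 6): (6−8)(6−1)(6−3)(6−4) = (−2)·5·3·2 = −60 ≡ 5, so v_4 = 5^{−1} = 8 (mod 13).
  i = 5 (α = 4): (4−8)(4−1)(4−3)(4−6) = (−4)·3·1·(−2) = 24 ≡ 11, so v_5 = 11^{−1} = 6 (mod 13).
  v = [2, 7, 3, 8, 6].
Step 2: syndromes of r = [4, 9, 2, 11, 11] (all sums mod 13).
  S_0 = Σ v_i r_i = 2·4 + 7·9 + 3·2 + 8·11 + 6·11 = 231 ≡ 10.
  S_1 = Σ v_i α_i r_i = 2·8·4 + 7·1·9 + 3·3·2 + 8·6·11 + 6·4·11 = 937 ≡ 1.
  α_i^2 mod 13 = [12, 1, 9, 10, 3].
  S_2 = Σ v_i α_i^2 r_i = 2·12·4 + 7·1·9 + 3·9·2 + 8·10·11 + 6·3·11 = 1291 ≡ 4.
  S = (10, 1, 4) ≠ 0, so r is not a codeword (an error is present).
Step 3: locate the error. For a single error e at position i, S_ℓ = v_i·e·α_i^ℓ, so α_err = S_1/S_0.
  S_0^{−1} = 10^{−1} = 4 (mod 13), so α_err = 1·4 = 4 ≡ 4 = α_5. Error position i = 5.
  Consistency check: S_2/S_1 = 4·1 = 4 ≡ 4 = α_err ✓ (single-error assumption holds).
Step 4: error magnitude e = S_0/v_5 = S_0·∏_{j≠5}(α_5 − α_j) = 10·11 = 110 ≡ 6 (mod 13).
Step 5: correct position 5: c_5 = r_5 − e = 11 − 6 ≡ 5 (mod 13). Hence c = [4, 9, 2, 11, 5].
  Check: interpolating c through the α_i gives m(x) = 6 + 3·x (degree < 2) with m(α_i) = c_i for every i, so c is indeed a codeword.


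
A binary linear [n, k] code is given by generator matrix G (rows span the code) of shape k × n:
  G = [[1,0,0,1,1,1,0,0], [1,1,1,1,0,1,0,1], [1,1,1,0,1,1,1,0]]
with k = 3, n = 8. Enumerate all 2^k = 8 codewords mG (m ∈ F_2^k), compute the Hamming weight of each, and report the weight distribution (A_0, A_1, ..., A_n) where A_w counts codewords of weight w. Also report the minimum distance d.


Weight distribution: A_0 = 1, A_4 = 5, A_6 = 2. Minimum distance d = 4.

Enumerate all 2^3 = 8 messages m ∈ F_2^3.
For each, compute codeword c = mG in F_2^8, then tally its weight.
  m = 000 → c = 00000000, weight = 0.
  m = 100 → c = 10011100, weight = 4.
  m = 010 → c = 11110101, weight = 6.
  m = 110 → c = 01101001, weight = 4.
  m = 001 → c = 11101110, weight = 6.
  m = 101 → c = 01110010, weight = 4.
  m = 011 → c = 00011011, weight = 4.
  m = 111 → c = 10000111, weight = 4.
Tally weights:
  weight 0: 1 codewords.
  weight 4: 5 codewords.
  weight 6: 2 codewords.
Minimum distance d = smallest w > 0 with A_w > 0 = 4.
Sanity: Σ A_w = 8 = 2^3 = 8 ✓.


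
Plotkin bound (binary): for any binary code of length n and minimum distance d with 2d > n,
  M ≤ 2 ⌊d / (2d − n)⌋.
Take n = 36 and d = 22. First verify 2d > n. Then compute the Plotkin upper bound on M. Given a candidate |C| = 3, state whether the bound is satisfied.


Plotkin bound M ≤ 4; given |C| = 3 ≤ bound (satisfied).

Check applicability: 2d = 44, n = 36.
2d − n = 8 > 0, so Plotkin applies.
Compute d/(2d−n) = 22/8 ≈ 2.7500.
⌊d/(2d−n)⌋ = 2.
Plotkin bound: M ≤ 2·2 = 4.
Given |C| = 3, check: satisfied.
This |C| is below the Plotkin bound.


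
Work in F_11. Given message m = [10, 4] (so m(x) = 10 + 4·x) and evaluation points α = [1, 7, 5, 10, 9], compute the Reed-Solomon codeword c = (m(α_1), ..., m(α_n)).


c = [3, 5, 8, 6, 2]

Message polynomial: m(x) = 10 + 4·x (mod 11).
For each evaluation point α_i, compute m(α_i) mod 11:
  α_1 = 1: Horner steps 4 → 3, so m(1) = 3.
  α_2 = 7: Horner steps 4 → 5, so m(7) = 5.
  α_3 = 5: Horner steps 4 → 8, so m(5) = 8.
  α_4 = 10: Horner steps 4 → 6, so m(10) = 6.
  α_5 = 9: Horner steps 4 → 2, so m(9) = 2.
Codeword c = [3, 5, 8, 6, 2] ∈ F_11^5.


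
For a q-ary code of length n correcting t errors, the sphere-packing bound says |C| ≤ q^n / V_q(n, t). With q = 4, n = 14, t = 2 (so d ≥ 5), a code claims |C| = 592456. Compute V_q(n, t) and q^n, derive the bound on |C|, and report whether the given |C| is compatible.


V_q(n, t) = 862, q^n = 268435456, Hamming bound = 311410, |C| = 592456 > bound (violated).

Step 1: Compute V_q(n, t) = Σ_{j=0}^2 C(n, j) (q−1)^j.
  j = 0: C(14,0)·(3)^0 = 1·1 = 1.
  j = 1: C(14,1)·(3)^1 = 14·3 = 42.
  j = 2: C(14,2)·(3)^2 = 91·9 = 819.
  V_q(n, t) = 1 + 42 + 819 = 862.
Step 2: q^n = 4^14 = 268435456.
Step 3: Hamming bound ⌊q^n / V_q(n,t)⌋ = ⌊268435456/862⌋ = 311410.
Step 4: Compare |C| = 592456 to 311410: violated.
The claimed |C| lies above the Hamming bound, so no 4-ary code of length 14 with d ≥ 5 can have 592456 codewords.


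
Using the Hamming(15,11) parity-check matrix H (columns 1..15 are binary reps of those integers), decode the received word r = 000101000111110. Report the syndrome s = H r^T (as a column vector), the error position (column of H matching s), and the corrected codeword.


s = (1, 1, 0, 0)^T, error position = 12, corrected codeword c = 000101000110110

Compute s = H r^T mod 2 one row at a time:
  s_1 = 0 + 0 + 1 + 1 + 1 + 1 + 1 + 0 = 5 ≡ 1 (mod 2).
  s_2 = 1 + 0 + 1 + 0 + 1 + 1 + 1 + 0 = 5 ≡ 1 (mod 2).
  s_3 = 0 + 0 + 1 + 0 + 1 + 1 + 1 + 0 = 4 ≡ 0 (mod 2).
  s_4 = 0 + 0 + 0 + 0 + 0 + 1 + 1 + 0 = 2 ≡ 0 (mod 2).
s = (1, 1, 0, 0)^T — this equals column 12 of H (binary 1100), so error is at position 12.
Correct: flip bit 12 of r = 000101000111110 to get c = 000101000110110.


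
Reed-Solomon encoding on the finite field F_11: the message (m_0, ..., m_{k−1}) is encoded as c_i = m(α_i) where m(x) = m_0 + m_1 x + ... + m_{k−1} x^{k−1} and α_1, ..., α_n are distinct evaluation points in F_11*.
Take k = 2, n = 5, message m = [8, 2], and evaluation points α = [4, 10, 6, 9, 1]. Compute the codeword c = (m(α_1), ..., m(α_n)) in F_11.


c = [5, 6, 9, 4, 10]

Message polynomial: m(x) = 8 + 2·x (mod 11).
For each evaluation point α_i, compute m(α_i) mod 11:
  α_1 = 4: Horner steps 2 → 5, so m(4) = 5.
  α_2 = 10: Horner steps 2 → 6, so m(10) = 6.
  α_3 = 6: Horner steps 2 → 9, so m(6) = 9.
  α_4 = 9: Horner steps 2 → 4, so m(9) = 4.
  α_5 = 1: Horner steps 2 → 10, so m(1) = 10.
Codeword c = [5, 6, 9, 4, 10] ∈ F_11^5.


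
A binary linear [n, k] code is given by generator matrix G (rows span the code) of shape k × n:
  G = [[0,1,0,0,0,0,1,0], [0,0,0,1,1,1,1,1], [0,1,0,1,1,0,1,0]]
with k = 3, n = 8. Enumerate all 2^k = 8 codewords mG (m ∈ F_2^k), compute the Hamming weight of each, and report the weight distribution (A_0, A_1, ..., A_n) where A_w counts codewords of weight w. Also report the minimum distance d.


Weight distribution: A_0 = 1, A_2 = 2, A_3 = 2, A_4 = 1, A_5 = 2. Minimum distance d = 2.

Enumerate all 2^3 = 8 messages m ∈ F_2^3.
For each, compute codeword c = mG in F_2^8, then tally its weight.
  m = 000 → c = 00000000, weight = 0.
  m = 100 → c = 01000010, weight = 2.
  m = 010 → c = 00011111, weight = 5.
  m = 110 → c = 01011101, weight = 5.
  m = 001 → c = 01011010, weight = 4.
  m = 101 → c = 00011000, weight = 2.
  m = 011 → c = 01000101, weight = 3.
  m = 111 → c = 00000111, weight = 3.
Tally weights:
  weight 0: 1 codewords.
  weight 2: 2 codewords.
  weight 3: 2 codewords.
  weight 4: 1 codewords.
  weight 5: 2 codewords.
Minimum distance d = smallest w > 0 with A_w > 0 = 2.
Sanity: Σ A_w = 8 = 2^3 = 8 ✓.


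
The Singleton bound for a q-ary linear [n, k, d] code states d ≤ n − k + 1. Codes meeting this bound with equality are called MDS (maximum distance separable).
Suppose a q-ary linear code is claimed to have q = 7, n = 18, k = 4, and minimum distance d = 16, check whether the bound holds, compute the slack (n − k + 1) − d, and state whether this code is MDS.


Singleton RHS = n − k + 1 = 15, slack = -1, bound violated (no such code; not MDS).

Singleton bound: d ≤ n − k + 1.
Here n = 18, k = 4, so n − k + 1 = 15.
Given d = 16, check d ≤ 15: NO.
Slack = (n − k + 1) − d = -1.
The slack is negative: d = 16 exceeds n − k + 1 = 15 by 1, so the Singleton bound is violated and no linear [18, 4, 16]_7 code can exist. In particular it is not MDS (MDS requires d = n − k + 1 exactly).
Description: the claimed parameters are [18, 4, 16]_7; such a code would be impossible (violates the Singleton bound).


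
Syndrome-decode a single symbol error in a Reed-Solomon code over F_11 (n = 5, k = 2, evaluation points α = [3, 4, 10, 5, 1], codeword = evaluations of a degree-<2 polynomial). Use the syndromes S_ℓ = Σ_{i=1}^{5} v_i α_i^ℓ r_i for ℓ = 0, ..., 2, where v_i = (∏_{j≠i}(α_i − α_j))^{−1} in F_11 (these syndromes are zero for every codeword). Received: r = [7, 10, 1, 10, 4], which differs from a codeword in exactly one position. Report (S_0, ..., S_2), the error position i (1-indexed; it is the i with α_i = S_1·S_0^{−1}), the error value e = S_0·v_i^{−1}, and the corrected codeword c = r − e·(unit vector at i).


S = (1, 4, 5), error at position 2, error magnitude e = 7, c = [7, 3, 1, 10, 4].

Step 1: column multipliers v_i = (∏_{j≠i}(α_i − α_j))^{−1} mod 11.
  i = 1 (α = 3): (3−4)(3−10)(3−5)(3−1) = (−1)·(−7)·(−2)·2 = −28 ≡ 5, so v_1 = 5^{−1} = 9 (mod 11).
  i = 2 (α = 4): (4−3)(4−10)(4−5)(4−1) = 1·(−6)·(−1)·3 = 18 ≡ 7, so v_2 = 7^{−1} = 8 (mod 11).
  i = 3 (α = 10): (10−3)(10−4)(10−5)(10−1) = 7·6·5·9 = 1890 ≡ 9, so v_3 = 9^{−1} = 5 (mod 11).
  i = 4 (α = 5): (5−3)(5−4)(5−10)(5−1) = 2·1·(−5)·4 = −40 ≡ 4, so v_4 = 4^{−1} = 3 (mod 11).
  i = 5 (α = 1): (1−3)(1−4)(1−10)(1−5) = (−2)·(−3)·(−9)·(−4) = 216 ≡ 7, so v_5 = 7^{−1} = 8 (mod 11).
  v = [9, 8, 5, 3, 8].
Step 2: syndromes of r = [7, 10, 1, 10, 4] (all sums mod 11).
  S_0 = Σ v_i r_i = 9·7 + 8·10 + 5·1 + 3·10 + 8·4 = 210 ≡ 1.
  S_1 = Σ v_i α_i r_i = 9·3·7 + 8·4·10 + 5·10·1 + 3·5·10 + 8·1·4 = 741 ≡ 4.
  α_i^2 mod 11 = [9, 5, 1, 3, 1].
  S_2 = Σ v_i α_i^2 r_i = 9·9·7 + 8·5·10 + 5·1·1 + 3·3·10 + 8·1·4 = 1094 ≡ 5.
  S = (1, 4, 5) ≠ 0, so r is not a codeword (an error is present).
Step 3: locate the error. For a single error e at position i, S_ℓ = v_i·e·α_i^ℓ, so α_err = S_1/S_0.
  S_0^{−1} = 1^{−1} = 1 (mod 11), so α_err = 4·1 = 4 ≡ 4 = α_2. Error position i = 2.
  Consistency check: S_2/S_1 = 5·3 = 15 ≡ 4 = α_err ✓ (single-error assumption holds).
Step 4: error magnitude e = S_0/v_2 = S_0·∏_{j≠2}(α_2 − α_j) = 1·7 = 7 ≡ 7 (mod 11).
Step 5: correct position 2: c_2 = r_2 − e = 10 − 7 ≡ 3 (mod 11). Hence c = [7, 3, 1, 10, 4].
  Check: interpolating c through the α_i gives m(x) = 8 + 7·x (degree < 2) with m(α_i) = c_i for every i, so c is indeed a codeword.


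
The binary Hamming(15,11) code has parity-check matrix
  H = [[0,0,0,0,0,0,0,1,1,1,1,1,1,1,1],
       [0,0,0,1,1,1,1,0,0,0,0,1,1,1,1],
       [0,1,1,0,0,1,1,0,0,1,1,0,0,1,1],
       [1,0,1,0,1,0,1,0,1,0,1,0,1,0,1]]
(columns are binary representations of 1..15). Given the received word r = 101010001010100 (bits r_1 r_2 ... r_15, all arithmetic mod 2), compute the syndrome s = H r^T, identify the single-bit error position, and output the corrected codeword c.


s = (1, 0, 0, 0)^T, error position = 8, corrected codeword c = 101010011010100

Compute s = H r^T mod 2 one row at a time:
  s_1 = 0 + 1 + 0 + 1 + 0 + 1 + 0 + 0 = 3 ≡ 1 (mod 2).
  s_2 = 0 + 1 + 0 + 0 + 0 + 1 + 0 + 0 = 2 ≡ 0 (mod 2).
  s_3 = 0 + 1 + 0 + 0 + 0 + 1 + 0 + 0 = 2 ≡ 0 (mod 2).
  s_4 = 1 + 1 + 1 + 0 + 1 + 1 + 1 + 0 = 6 ≡ 0 (mod 2).
s = (1, 0, 0, 0)^T — this equals column 8 of H (binary 1000), so error is at position 8.
Correct: flip bit 8 of r = 101010001010100 to get c = 101010011010100.


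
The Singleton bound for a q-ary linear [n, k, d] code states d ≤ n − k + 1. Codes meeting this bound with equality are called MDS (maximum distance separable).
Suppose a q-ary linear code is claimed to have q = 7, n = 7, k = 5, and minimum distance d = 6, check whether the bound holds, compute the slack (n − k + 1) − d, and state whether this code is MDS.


Singleton RHS = n − k + 1 = 3, slack = -3, bound violated (no such code; not MDS).

Singleton bound: d ≤ n − k + 1.
Here n = 7, k = 5, so n − k + 1 = 3.
Given d = 6, check d ≤ 3: NO.
Slack = (n − k + 1) − d = -3.
The slack is negative: d = 6 exceeds n − k + 1 = 3 by 3, so the Singleton bound is violated and no linear [7, 5, 6]_7 code can exist. In particular it is not MDS (MDS requires d = n − k + 1 exactly).
Description: the claimed parameters are [7, 5, 6]_7; such a code would be impossible (violates the Singleton bound).


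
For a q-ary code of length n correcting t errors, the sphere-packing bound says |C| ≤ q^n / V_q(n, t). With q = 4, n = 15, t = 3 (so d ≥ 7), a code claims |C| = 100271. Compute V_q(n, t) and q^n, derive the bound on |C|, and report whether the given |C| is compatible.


V_q(n, t) = 13276, q^n = 1073741824, Hamming bound = 80878, |C| = 100271 > bound (violated).

Step 1: Compute V_q(n, t) = Σ_{j=0}^3 C(n, j) (q−1)^j.
  j = 0: C(15,0)·(3)^0 = 1·1 = 1.
  j = 1: C(15,1)·(3)^1 = 15·3 = 45.
  j = 2: C(15,2)·(3)^2 = 105·9 = 945.
  j = 3: C(15,3)·(3)^3 = 455·27 = 12285.
  V_q(n, t) = 1 + 45 + 945 + 12285 = 13276.
Step 2: q^n = 4^15 = 1073741824.
Step 3: Hamming bound ⌊q^n / V_q(n,t)⌋ = ⌊1073741824/13276⌋ = 80878.
Step 4: Compare |C| = 100271 to 80878: violated.
The claimed |C| lies above the Hamming bound, so no 4-ary code of length 15 with d ≥ 7 can have 100271 codewords.


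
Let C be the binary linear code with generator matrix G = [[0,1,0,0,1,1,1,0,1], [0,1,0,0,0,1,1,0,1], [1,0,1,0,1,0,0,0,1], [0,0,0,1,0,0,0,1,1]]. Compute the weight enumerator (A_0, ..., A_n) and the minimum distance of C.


Weight distribution: A_0 = 1, A_1 = 1, A_3 = 2, A_4 = 4, A_5 = 4, A_6 = 2, A_8 = 1, A_9 = 1. Minimum distance d = 1.

Enumerate all 2^4 = 16 messages m ∈ F_2^4.
For each, compute codeword c = mG in F_2^9, then tally its weight.
  m = 0000 → c = 000000000, weight = 0.
  m = 1000 → c = 010011101, weight = 5.
  m = 0100 → c = 010001101, weight = 4.
  m = 1100 → c = 000010000, weight = 1.
  m = 0010 → c = 101010001, weight = 4.
  m = 1010 → c = 111001100, weight = 5.
  m = 0110 → c = 111011100, weight = 6.
  m = 1110 → c = 101000001, weight = 3.
  m = 0001 → c = 000100011, weight = 3.
  m = 1001 → c = 010111110, weight = 6.
  m = 0101 → c = 010101110, weight = 5.
  m = 1101 → c = 000110011, weight = 4.
  m = 0011 → c = 101110010, weight = 5.
  m = 1011 → c = 111101111, weight = 8.
  m = 0111 → c = 111111111, weight = 9.
  m = 1111 → c = 101100010, weight = 4.
Tally weights:
  weight 0: 1 codewords.
  weight 1: 1 codewords.
  weight 3: 2 codewords.
  weight 4: 4 codewords.
  weight 5: 4 codewords.
  weight 6: 2 codewords.
  weight 8: 1 codewords.
  weight 9: 1 codewords.
Minimum distance d = smallest w > 0 with A_w > 0 = 1.
Sanity: Σ A_w = 16 = 2^4 = 16 ✓.


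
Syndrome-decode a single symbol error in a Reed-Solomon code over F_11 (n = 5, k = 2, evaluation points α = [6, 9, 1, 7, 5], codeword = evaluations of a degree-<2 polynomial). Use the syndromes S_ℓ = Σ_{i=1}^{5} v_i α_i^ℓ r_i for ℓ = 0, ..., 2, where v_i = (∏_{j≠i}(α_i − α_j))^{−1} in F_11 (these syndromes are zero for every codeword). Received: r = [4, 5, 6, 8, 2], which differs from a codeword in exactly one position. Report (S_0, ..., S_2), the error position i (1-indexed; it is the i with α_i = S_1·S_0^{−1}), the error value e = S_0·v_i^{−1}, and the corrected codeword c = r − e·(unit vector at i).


S = (2, 10, 6), error at position 5, error magnitude e = 2, c = [4, 5, 6, 8, 0].

Step 1: column multipliers v_i = (∏_{j≠i}(α_i − α_j))^{−1} mod 11.
  i = 1 (α = 6): (6−9)(6−1)(6−7)(6−5) = (−3)·5·(−1)·1 = 15 ≡ 4, so v_1 = 4^{−1} = 3 (mod 11).
  i = 2 (α = 9): (9−6)(9−1)(9−7)(9−5) = 3·8·2·4 = 192 ≡ 5, so v_2 = 5^{−1} = 9 (mod 11).
  i = 3 (α = 1): (1−6)(1−9)(1−7)(1−5) = (−5)·(−8)·(−6)·(−4) = 960 ≡ 3, so v_3 = 3^{−1} = 4 (mod 11).
  i = 4 (α = 7): (7−6)(7−9)(7−1)(7−5) = 1·(−2)·6·2 = −24 ≡ 9, so v_4 = 9^{−1} = 5 (mod 11).
  i = 5 (α = 5): (5−6)(5−9)(5−1)(5−7) = (−1)·(−4)·4·(−2) = −32 ≡ 1, so v_5 = 1^{−1} = 1 (mod 11).
  v = [3, 9, 4, 5, 1].
Step 2: syndromes of r = [4, 5, 6, 8, 2] (all sums mod 11).
  S_0 = Σ v_i r_i = 3·4 + 9·5 + 4·6 + 5·8 + 1·2 = 123 ≡ 2.
  S_1 = Σ v_i α_i r_i = 3·6·4 + 9·9·5 + 4·1·6 + 5·7·8 + 1·5·2 = 791 ≡ 10.
  α_i^2 mod 11 = [3, 4, 1, 5, 3].
  S_2 = Σ v_i α_i^2 r_i = 3·3·4 + 9·4·5 + 4·1·6 + 5·5·8 + 1·3·2 = 446 ≡ 6.
  S = (2, 10, 6) ≠ 0, so r is not a codeword (an error is present).
Step 3: locate the error. For a single error e at position i, S_ℓ = v_i·e·α_i^ℓ, so α_err = S_1/S_0.
  S_0^{−1} = 2^{−1} = 6 (mod 11), so α_err = 10·6 = 60 ≡ 5 = α_5. Error position i = 5.
  Consistency check: S_2/S_1 = 6·10 = 60 ≡ 5 = α_err ✓ (single-error assumption holds).
Step 4: error magnitude e = S_0/v_5 = S_0·∏_{j≠5}(α_5 − α_j) = 2·1 = 2 ≡ 2 (mod 11).
Step 5: correct position 5: c_5 = r_5 − e = 2 − 2 ≡ 0 (mod 11). Hence c = [4, 5, 6, 8, 0].
  Check: interpolating c through the α_i gives m(x) = 2 + 4·x (degree < 2) with m(α_i) = c_i for every i, so c is indeed a codeword.


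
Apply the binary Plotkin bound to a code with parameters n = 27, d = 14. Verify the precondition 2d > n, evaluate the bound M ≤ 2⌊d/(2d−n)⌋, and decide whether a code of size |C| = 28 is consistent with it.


Plotkin bound M ≤ 28; given |C| = 28 ≤ bound (satisfied).

Check applicability: 2d = 28, n = 27.
2d − n = 1 > 0, so Plotkin applies.
Compute d/(2d−n) = 14/1 ≈ 14.0000.
⌊d/(2d−n)⌋ = 14.
Plotkin bound: M ≤ 2·14 = 28.
Given |C| = 28, check: satisfied.
This |C| is at the Plotkin bound.


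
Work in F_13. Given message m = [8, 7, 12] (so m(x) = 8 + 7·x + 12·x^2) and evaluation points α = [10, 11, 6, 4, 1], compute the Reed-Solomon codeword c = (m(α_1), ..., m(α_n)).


c = [4, 3, 1, 7, 1]

Message polynomial: m(x) = 8 + 7·x + 12·x^2 (mod 13).
For each evaluation point α_i, compute m(α_i) mod 13:
  α_1 = 10: Horner steps 12 → 10 → 4, so m(10) = 4.
  α_2 = 11: Horner steps 12 → 9 → 3, so m(11) = 3.
  α_3 = 6: Horner steps 12 → 1 → 1, so m(6) = 1.
  α_4 = 4: Horner steps 12 → 3 → 7, so m(4) = 7.
  α_5 = 1: Horner steps 12 → 6 → 1, so m(1) = 1.
Codeword c = [4, 3, 1, 7, 1] ∈ F_13^5.


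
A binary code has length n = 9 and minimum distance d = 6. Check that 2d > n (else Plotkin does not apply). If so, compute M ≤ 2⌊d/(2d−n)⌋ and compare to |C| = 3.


Plotkin bound M ≤ 4; given |C| = 3 ≤ bound (satisfied).

Check applicability: 2d = 12, n = 9.
2d − n = 3 > 0, so Plotkin applies.
Compute d/(2d−n) = 6/3 ≈ 2.0000.
⌊d/(2d−n)⌋ = 2.
Plotkin bound: M ≤ 2·2 = 4.
Given |C| = 3, check: satisfied.
This |C| is below the Plotkin bound.


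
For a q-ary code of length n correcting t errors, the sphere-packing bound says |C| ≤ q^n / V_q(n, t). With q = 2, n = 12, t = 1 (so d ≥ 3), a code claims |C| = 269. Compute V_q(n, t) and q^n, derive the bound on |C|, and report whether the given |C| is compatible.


V_q(n, t) = 13, q^n = 4096, Hamming bound = 315, |C| = 269 ≤ bound (satisfied).

Step 1: Compute V_q(n, t) = Σ_{j=0}^1 C(n, j) (q−1)^j.
  j = 0: C(12,0)·(1)^0 = 1·1 = 1.
  j = 1: C(12,1)·(1)^1 = 12·1 = 12.
  V_q(n, t) = 1 + 12 = 13.
Step 2: q^n = 2^12 = 4096.
Step 3: Hamming bound ⌊q^n / V_q(n,t)⌋ = ⌊4096/13⌋ = 315.
Step 4: Compare |C| = 269 to 315: satisfied.
The claimed |C| lies below the Hamming bound.


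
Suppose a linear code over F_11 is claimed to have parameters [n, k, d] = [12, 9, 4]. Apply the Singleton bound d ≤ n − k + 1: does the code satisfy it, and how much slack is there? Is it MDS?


Singleton RHS = n − k + 1 = 4, slack = 0, bound satisfied, MDS.

Singleton bound: d ≤ n − k + 1.
Here n = 12, k = 9, so n − k + 1 = 4.
Given d = 4, check d ≤ 4: YES.
Slack = (n − k + 1) − d = 0.
The code is MDS (slack = 0).
Description: the claimed parameters are [12, 9, 4]_11; such a code would be MDS (meets Singleton bound).


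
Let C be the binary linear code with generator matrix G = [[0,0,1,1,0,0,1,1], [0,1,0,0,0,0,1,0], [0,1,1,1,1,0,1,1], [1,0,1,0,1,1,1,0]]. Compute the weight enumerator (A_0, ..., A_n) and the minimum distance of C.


Weight distribution: A_0 = 1, A_2 = 3, A_3 = 1, A_4 = 3, A_5 = 6, A_6 = 1, A_7 = 1. Minimum distance d = 2.

Enumerate all 2^4 = 16 messages m ∈ F_2^4.
For each, compute codeword c = mG in F_2^8, then tally its weight.
  m = 0000 → c = 00000000, weight = 0.
  m = 1000 → c = 00110011, weight = 4.
  m = 0100 → c = 01000010, weight = 2.
  m = 1100 → c = 01110001, weight = 4.
  m = 0010 → c = 01111011, weight = 6.
  m = 1010 → c = 01001000, weight = 2.
  m = 0110 → c = 00111001, weight = 4.
  m = 1110 → c = 00001010, weight = 2.
  m = 0001 → c = 10101110, weight = 5.
  m = 1001 → c = 10011101, weight = 5.
  m = 0101 → c = 11101100, weight = 5.
  m = 1101 → c = 11011111, weight = 7.
  m = 0011 → c = 11010101, weight = 5.
  m = 1011 → c = 11100110, weight = 5.
  m = 0111 → c = 10010111, weight = 5.
  m = 1111 → c = 10100100, weight = 3.
Tally weights:
  weight 0: 1 codewords.
  weight 2: 3 codewords.
  weight 3: 1 codewords.
  weight 4: 3 codewords.
  weight 5: 6 codewords.
  weight 6: 1 codewords.
  weight 7: 1 codewords.
Minimum distance d = smallest w > 0 with A_w > 0 = 2.
Sanity: Σ A_w = 16 = 2^4 = 16 ✓.


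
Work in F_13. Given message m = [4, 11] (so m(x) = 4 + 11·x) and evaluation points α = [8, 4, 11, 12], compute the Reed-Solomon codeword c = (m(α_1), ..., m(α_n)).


c = [1, 9, 8, 6]

Message polynomial: m(x) = 4 + 11·x (mod 13).
For each evaluation point α_i, compute m(α_i) mod 13:
  α_1 = 8: Horner steps 11 → 1, so m(8) = 1.
  α_2 = 4: Horner steps 11 → 9, so m(4) = 9.
  α_3 = 11: Horner steps 11 → 8, so m(11) = 8.
  α_4 = 12: Horner steps 11 → 6, so m(12) = 6.
Codeword c = [1, 9, 8, 6] ∈ F_13^4.


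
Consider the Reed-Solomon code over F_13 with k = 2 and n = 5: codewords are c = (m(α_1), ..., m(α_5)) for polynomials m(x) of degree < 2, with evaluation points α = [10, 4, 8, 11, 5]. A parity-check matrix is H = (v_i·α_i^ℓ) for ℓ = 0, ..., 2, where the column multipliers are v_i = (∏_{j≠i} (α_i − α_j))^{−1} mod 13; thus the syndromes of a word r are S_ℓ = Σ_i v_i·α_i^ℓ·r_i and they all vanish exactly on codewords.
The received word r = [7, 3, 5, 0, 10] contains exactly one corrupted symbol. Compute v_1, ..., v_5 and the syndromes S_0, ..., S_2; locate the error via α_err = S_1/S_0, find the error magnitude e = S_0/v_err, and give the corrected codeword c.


S = (8, 2, 7), error at position 1, error magnitude e = 1, c = [6, 3, 5, 0, 10].

Step 1: column multipliers v_i = (∏_{j≠i}(α_i − α_j))^{−1} mod 13.
  i = 1 (α = 10): (10−4)(10−8)(10−11)(10−5) = 6·2·(−1)·5 = −60 ≡ 5, so v_1 = 5^{−1} = 8 (mod 13).
  i = 2 (α = 4): (4−10)(4−8)(4−11)(4−5) = (−6)·(−4)·(−7)·(−1) = 168 ≡ 12, so v_2 = 12^{−1} = 12 (mod 13).
  i = 3 (α = 8): (8−10)(8−4)(8−11)(8−5) = (−2)·4·(−3)·3 = 72 ≡ 7, so v_3 = 7^{−1} = 2 (mod 13).
  i = 4 (α = 11): (11−10)(11−4)(11−8)(11−5) = 1·7·3·6 = 126 ≡ 9, so v_4 = 9^{−1} = 3 (mod 13).
  i = 5 (α = 5): (5−10)(5−4)(5−8)(5−11) = (−5)·1·(−3)·(−6) = −90 ≡ 1, so v_5 = 1^{−1} = 1 (mod 13).
  v = [8, 12, 2, 3, 1].
Step 2: syndromes of r = [7, 3, 5, 0, 10] (all sums mod 13).
  S_0 = Σ v_i r_i = 8·7 + 12·3 + 2·5 + 3·0 + 1·10 = 112 ≡ 8.
  S_1 = Σ v_i α_i r_i = 8·10·7 + 12·4·3 + 2·8·5 + 3·11·0 + 1·5·10 = 834 ≡ 2.
  α_i^2 mod 13 = [9, 3, 12, 4, 12].
  S_2 = Σ v_i α_i^2 r_i = 8·9·7 + 12·3·3 + 2·12·5 + 3·4·0 + 1·12·10 = 852 ≡ 7.
  S = (8, 2, 7) ≠ 0, so r is not a codeword (an error is present).
Step 3: locate the error. For a single error e at position i, S_ℓ = v_i·e·α_i^ℓ, so α_err = S_1/S_0.
  S_0^{−1} = 8^{−1} = 5 (mod 13), so α_err = 2·5 = 10 ≡ 10 = α_1. Error position i = 1.
  Consistency check: S_2/S_1 = 7·7 = 49 ≡ 10 = α_err ✓ (single-error assumption holds).
Step 4: error magnitude e = S_0/v_1 = S_0·∏_{j≠1}(α_1 − α_j) = 8·5 = 40 ≡ 1 (mod 13).
Step 5: correct position 1: c_1 = r_1 − e = 7 − 1 ≡ 6 (mod 13). Hence c = [6, 3, 5, 0, 10].
  Check: interpolating c through the α_i gives m(x) = 1 + 7·x (degree < 2) with m(α_i) = c_i for every i, so c is indeed a codeword.


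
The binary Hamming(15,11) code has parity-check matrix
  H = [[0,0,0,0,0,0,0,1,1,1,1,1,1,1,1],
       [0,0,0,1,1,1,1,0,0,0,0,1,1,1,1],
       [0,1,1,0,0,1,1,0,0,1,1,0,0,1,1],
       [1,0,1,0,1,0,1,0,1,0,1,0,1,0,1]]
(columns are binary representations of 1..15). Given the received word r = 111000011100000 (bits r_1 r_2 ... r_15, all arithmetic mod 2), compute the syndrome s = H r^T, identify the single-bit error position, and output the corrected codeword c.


s = (1, 0, 1, 1)^T, error position = 11, corrected codeword c = 111000011110000

Compute s = H r^T mod 2 one row at a time:
  s_1 = 1 + 1 + 1 + 0 + 0 + 0 + 0 + 0 = 3 ≡ 1 (mod 2).
  s_2 = 0 + 0 + 0 + 0 + 0 + 0 + 0 + 0 = 0 ≡ 0 (mod 2).
  s_3 = 1 + 1 + 0 + 0 + 1 + 0 + 0 + 0 = 3 ≡ 1 (mod 2).
  s_4 = 1 + 1 + 0 + 0 + 1 + 0 + 0 + 0 = 3 ≡ 1 (mod 2).
s = (1, 0, 1, 1)^T — this equals column 11 of H (binary 1011), so error is at position 11.
Correct: flip bit 11 of r = 111000011100000 to get c = 111000011110000.


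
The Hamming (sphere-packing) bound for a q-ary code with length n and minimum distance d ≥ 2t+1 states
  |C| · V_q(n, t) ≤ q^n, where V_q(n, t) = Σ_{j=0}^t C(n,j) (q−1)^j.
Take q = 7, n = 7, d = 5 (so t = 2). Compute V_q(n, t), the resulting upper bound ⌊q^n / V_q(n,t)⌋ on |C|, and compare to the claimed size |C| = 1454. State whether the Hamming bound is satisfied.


V_q(n, t) = 799, q^n = 823543, Hamming bound = 1030, |C| = 1454 > bound (violated).

Step 1: Compute V_q(n, t) = Σ_{j=0}^2 C(n, j) (q−1)^j.
  j = 0: C(7,0)·(6)^0 = 1·1 = 1.
  j = 1: C(7,1)·(6)^1 = 7·6 = 42.
  j = 2: C(7,2)·(6)^2 = 21·36 = 756.
  V_q(n, t) = 1 + 42 + 756 = 799.
Step 2: q^n = 7^7 = 823543.
Step 3: Hamming bound ⌊q^n / V_q(n,t)⌋ = ⌊823543/799⌋ = 1030.
Step 4: Compare |C| = 1454 to 1030: violated.
The claimed |C| lies above the Hamming bound, so no 7-ary code of length 7 with d ≥ 5 can have 1454 codewords.


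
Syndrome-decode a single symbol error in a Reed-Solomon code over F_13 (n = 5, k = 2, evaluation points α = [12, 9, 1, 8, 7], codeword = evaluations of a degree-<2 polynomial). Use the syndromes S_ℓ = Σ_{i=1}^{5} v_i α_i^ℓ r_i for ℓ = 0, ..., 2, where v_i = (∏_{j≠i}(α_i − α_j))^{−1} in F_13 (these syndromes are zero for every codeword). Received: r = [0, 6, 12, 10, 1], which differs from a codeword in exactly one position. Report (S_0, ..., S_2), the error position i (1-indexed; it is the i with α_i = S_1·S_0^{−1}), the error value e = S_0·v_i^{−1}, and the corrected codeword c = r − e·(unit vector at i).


S = (11, 2, 11), error at position 1, error magnitude e = 6, c = [7, 6, 12, 10, 1].

Step 1: column multipliers v_i = (∏_{j≠i}(α_i − α_j))^{−1} mod 13.
  i = 1 (α = 12): (12−9)(12−1)(12−8)(12−7) = 3·11·4·5 = 660 ≡ 10, so v_1 = 10^{−1} = 4 (mod 13).
  i = 2 (α = 9): (9−12)(9−1)(9−8)(9−7) = (−3)·8·1·2 = −48 ≡ 4, so v_2 = 4^{−1} = 10 (mod 13).
  i = 3 (α = 1): (1−12)(1−9)(1−8)(1−7) = (−11)·(−8)·(−7)·(−6) = 3696 ≡ 4, so v_3 = 4^{−1} = 10 (mod 13).
  i = 4 (α = 8): (8−12)(8−9)(8−1)(8−7) = (−4)·(−1)·7·1 = 28 ≡ 2, so v_4 = 2^{−1} = 7 (mod 13).
  i = 5 (α = 7): (7−12)(7−9)(7−1)(7−8) = (−5)·(−2)·6·(−1) = −60 ≡ 5, so v_5 = 5^{−1} = 8 (mod 13).
  v = [4, 10, 10, 7, 8].
Step 2: syndromes of r = [0, 6, 12, 10, 1] (all sums mod 13).
  S_0 = Σ v_i r_i = 4·0 + 10·6 + 10·12 + 7·10 + 8·1 = 258 ≡ 11.
  S_1 = Σ v_i α_i r_i = 4·12·0 + 10·9·6 + 10·1·12 + 7·8·10 + 8·7·1 = 1276 ≡ 2.
  α_i^2 mod 13 = [1, 3, 1, 12, 10].
  S_2 = Σ v_i α_i^2 r_i = 4·1·0 + 10·3·6 + 10·1·12 + 7·12·10 + 8·10·1 = 1220 ≡ 11.
  S = (11, 2, 11) ≠ 0, so r is not a codeword (an error is present).
Step 3: locate the error. For a single error e at position i, S_ℓ = v_i·e·α_i^ℓ, so α_err = S_1/S_0.
  S_0^{−1} = 11^{−1} = 6 (mod 13), so α_err = 2·6 = 12 ≡ 12 = α_1. Error position i = 1.
  Consistency check: S_2/S_1 = 11·7 = 77 ≡ 12 = α_err ✓ (single-error assumption holds).
Step 4: error magnitude e = S_0/v_1 = S_0·∏_{j≠1}(α_1 − α_j) = 11·10 = 110 ≡ 6 (mod 13).
Step 5: correct position 1: c_1 = r_1 − e = 0 − 6 ≡ 7 (mod 13). Hence c = [7, 6, 12, 10, 1].
  Check: interpolating c through the α_i gives m(x) = 3 + 9·x (degree < 2) with m(α_i) = c_i for every i, so c is indeed a codeword.


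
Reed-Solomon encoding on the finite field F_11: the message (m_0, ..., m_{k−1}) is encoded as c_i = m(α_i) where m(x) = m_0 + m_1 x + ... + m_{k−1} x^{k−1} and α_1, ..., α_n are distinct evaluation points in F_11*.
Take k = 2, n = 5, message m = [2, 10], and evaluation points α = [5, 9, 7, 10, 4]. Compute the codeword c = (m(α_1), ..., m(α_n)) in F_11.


c = [8, 4, 6, 3, 9]

Message polynomial: m(x) = 2 + 10·x (mod 11).
For each evaluation point α_i, compute m(α_i) mod 11:
  α_1 = 5: Horner steps 10 → 8, so m(5) = 8.
  α_2 = 9: Horner steps 10 → 4, so m(9) = 4.
  α_3 = 7: Horner steps 10 → 6, so m(7) = 6.
  α_4 = 10: Horner steps 10 → 3, so m(10) = 3.
  α_5 = 4: Horner steps 10 → 9, so m(4) = 9.
Codeword c = [8, 4, 6, 3, 9] ∈ F_11^5.


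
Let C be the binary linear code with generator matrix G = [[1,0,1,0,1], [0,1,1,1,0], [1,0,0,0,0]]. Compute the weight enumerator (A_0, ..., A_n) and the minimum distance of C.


Weight distribution: A_0 = 1, A_1 = 1, A_2 = 1, A_3 = 3, A_4 = 2. Minimum distance d = 1.

Enumerate all 2^3 = 8 messages m ∈ F_2^3.
For each, compute codeword c = mG in F_2^5, then tally its weight.
  m = 000 → c = 00000, weight = 0.
  m = 100 → c = 10101, weight = 3.
  m = 010 → c = 01110, weight = 3.
  m = 110 → c = 11011, weight = 4.
  m = 001 → c = 10000, weight = 1.
  m = 101 → c = 00101, weight = 2.
  m = 011 → c = 11110, weight = 4.
  m = 111 → c = 01011, weight = 3.
Tally weights:
  weight 0: 1 codewords.
  weight 1: 1 codewords.
  weight 2: 1 codewords.
  weight 3: 3 codewords.
  weight 4: 2 codewords.
Minimum distance d = smallest w > 0 with A_w > 0 = 1.
Sanity: Σ A_w = 8 = 2^3 = 8 ✓.
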